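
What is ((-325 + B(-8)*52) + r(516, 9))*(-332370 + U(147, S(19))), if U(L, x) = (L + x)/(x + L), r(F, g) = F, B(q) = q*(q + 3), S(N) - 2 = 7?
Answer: -754809999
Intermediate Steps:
S(N) = 9 (S(N) = 2 + 7 = 9)
B(q) = q*(3 + q)
U(L, x) = 1 (U(L, x) = (L + x)/(L + x) = 1)
((-325 + B(-8)*52) + r(516, 9))*(-332370 + U(147, S(19))) = ((-325 - 8*(3 - 8)*52) + 516)*(-332370 + 1) = ((-325 - 8*(-5)*52) + 516)*(-332369) = ((-325 + 40*52) + 516)*(-332369) = ((-325 + 2080) + 516)*(-332369) = (1755 + 516)*(-332369) = 2271*(-332369) = -754809999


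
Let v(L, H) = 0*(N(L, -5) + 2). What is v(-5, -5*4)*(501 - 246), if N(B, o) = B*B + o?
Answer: 0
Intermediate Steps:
N(B, o) = o + B² (N(B, o) = B² + o = o + B²)
v(L, H) = 0 (v(L, H) = 0*((-5 + L²) + 2) = 0*(-3 + L²) = 0)
v(-5, -5*4)*(501 - 246) = 0*(501 - 246) = 0*255 = 0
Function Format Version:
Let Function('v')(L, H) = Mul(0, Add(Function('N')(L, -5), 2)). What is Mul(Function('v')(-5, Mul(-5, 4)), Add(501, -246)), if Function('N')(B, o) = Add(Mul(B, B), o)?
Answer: 0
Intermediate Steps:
Function('N')(B, o) = Add(o, Pow(B, 2)) (Function('N')(B, o) = Add(Pow(B, 2), o) = Add(o, Pow(B, 2)))
Function('v')(L, H) = 0 (Function('v')(L, H) = Mul(0, Add(Add(-5, Pow(L, 2)), 2)) = Mul(0, Add(-3, Pow(L, 2))) = 0)
Mul(Function('v')(-5, Mul(-5, 4)), Add(501, -246)) = Mul(0, Add(501, -246)) = Mul(0, 255) = 0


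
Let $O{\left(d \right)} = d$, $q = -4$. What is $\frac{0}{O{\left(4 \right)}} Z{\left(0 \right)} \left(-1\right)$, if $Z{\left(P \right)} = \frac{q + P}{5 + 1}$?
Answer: $0$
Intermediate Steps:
$Z{\left(P \right)} = - \frac{2}{3} + \frac{P}{6}$ ($Z{\left(P \right)} = \frac{-4 + P}{5 + 1} = \frac{-4 + P}{6} = \left(-4 + P\right) \frac{1}{6} = - \frac{2}{3} + \frac{P}{6}$)
$\frac{0}{O{\left(4 \right)}} Z{\left(0 \right)} \left(-1\right) = \frac{0}{4} \left(- \frac{2}{3} + \frac{1}{6} \cdot 0\right) \left(-1\right) = 0 \cdot \frac{1}{4} \left(- \frac{2}{3} + 0\right) \left(-1\right) = 0 \left(- \frac{2}{3}\right) \left(-1\right) = 0 \left(-1\right) = 0$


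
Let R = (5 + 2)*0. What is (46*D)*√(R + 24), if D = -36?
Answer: -3312*√6 ≈ -8112.7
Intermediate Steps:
R = 0 (R = 7*0 = 0)
(46*D)*√(R + 24) = (46*(-36))*√(0 + 24) = -3312*√6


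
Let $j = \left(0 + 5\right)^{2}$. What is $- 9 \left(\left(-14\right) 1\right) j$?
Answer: $3150$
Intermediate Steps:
$j = 25$ ($j = 5^{2} = 25$)
$- 9 \left(\left(-14\right) 1\right) j = - 9 \left(\left(-14\right) 1\right) 25 = \left(-9\right) \left(-14\right) 25 = 126 \cdot 25 = 3150$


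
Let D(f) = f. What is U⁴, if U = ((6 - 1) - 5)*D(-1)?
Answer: 0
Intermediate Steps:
U = 0 (U = ((6 - 1) - 5)*(-1) = (5 - 5)*(-1) = 0*(-1) = 0)
U⁴ = 0⁴ = 0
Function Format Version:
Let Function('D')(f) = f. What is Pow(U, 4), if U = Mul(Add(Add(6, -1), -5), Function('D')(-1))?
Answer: 0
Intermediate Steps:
U = 0 (U = Mul(Add(Add(6, -1), -5), -1) = Mul(Add(5, -5), -1) = Mul(0, -1) = 0)
Pow(U, 4) = Pow(0, 4) = 0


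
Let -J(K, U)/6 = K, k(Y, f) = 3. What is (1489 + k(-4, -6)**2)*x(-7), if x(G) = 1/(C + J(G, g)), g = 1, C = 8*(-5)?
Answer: 749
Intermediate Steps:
C = -40
J(K, U) = -6*K
x(G) = 1/(-40 - 6*G)
(1489 + k(-4, -6)**2)*x(-7) = (1489 + 3**2)*(-1/(40 + 6*(-7))) = (1489 + 9)*(-1/(40 - 42)) = 1498*(-1/(-2)) = 1498*(-1*(-1/2)) = 1498*(1/2) = 749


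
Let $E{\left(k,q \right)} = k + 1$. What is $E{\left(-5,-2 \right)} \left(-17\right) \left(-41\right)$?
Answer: $-2788$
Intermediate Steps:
$E{\left(k,q \right)} = 1 + k$
$E{\left(-5,-2 \right)} \left(-17\right) \left(-41\right) = \left(1 - 5\right) \left(-17\right) \left(-41\right) = \left(-4\right) \left(-17\right) \left(-41\right) = 68 \left(-41\right) = -2788$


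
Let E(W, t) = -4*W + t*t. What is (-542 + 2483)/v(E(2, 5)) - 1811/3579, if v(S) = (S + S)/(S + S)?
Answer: 6945028/3579 ≈ 1940.5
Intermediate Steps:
E(W, t) = t² - 4*W (E(W, t) = -4*W + t² = t² - 4*W)
v(S) = 1 (v(S) = (2*S)/((2*S)) = (2*S)*(1/(2*S)) = 1)
(-542 + 2483)/v(E(2, 5)) - 1811/3579 = (-542 + 2483)/1 - 1811/3579 = 1941*1 - 1811*1/3579 = 1941 - 1811/3579 = 6945028/3579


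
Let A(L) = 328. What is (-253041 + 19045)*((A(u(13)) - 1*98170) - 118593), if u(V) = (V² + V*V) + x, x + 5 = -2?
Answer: 50644924260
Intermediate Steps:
x = -7 (x = -5 - 2 = -7)
u(V) = -7 + 2*V² (u(V) = (V² + V*V) - 7 = (V² + V²) - 7 = 2*V² - 7 = -7 + 2*V²)
(-253041 + 19045)*((A(u(13)) - 1*98170) - 118593) = (-253041 + 19045)*((328 - 1*98170) - 118593) = -233996*((328 - 98170) - 118593) = -233996*(-97842 - 118593) = -233996*(-216435) = 50644924260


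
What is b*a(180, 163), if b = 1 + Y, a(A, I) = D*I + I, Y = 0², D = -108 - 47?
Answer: -25102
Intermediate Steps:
D = -155
Y = 0
a(A, I) = -154*I (a(A, I) = -155*I + I = -154*I)
b = 1 (b = 1 + 0 = 1)
b*a(180, 163) = 1*(-154*163) = 1*(-25102) = -25102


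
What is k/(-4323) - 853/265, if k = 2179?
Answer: -4264954/1145595 ≈ -3.7229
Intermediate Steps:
k/(-4323) - 853/265 = 2179/(-4323) - 853/265 = 2179*(-1/4323) - 853*1/265 = -2179/4323 - 853/265 = -4264954/1145595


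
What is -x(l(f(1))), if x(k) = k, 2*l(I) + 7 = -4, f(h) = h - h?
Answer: 11/2 ≈ 5.5000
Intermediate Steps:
f(h) = 0
l(I) = -11/2 (l(I) = -7/2 + (½)*(-4) = -7/2 - 2 = -11/2)
-x(l(f(1))) = -1*(-11/2) = 11/2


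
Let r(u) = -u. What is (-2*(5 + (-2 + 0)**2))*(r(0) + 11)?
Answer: -198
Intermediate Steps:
(-2*(5 + (-2 + 0)**2))*(r(0) + 11) = (-2*(5 + (-2 + 0)**2))*(-1*0 + 11) = (-2*(5 + (-2)**2))*(0 + 11) = -2*(5 + 4)*11 = -2*9*11 = -18*11 = -198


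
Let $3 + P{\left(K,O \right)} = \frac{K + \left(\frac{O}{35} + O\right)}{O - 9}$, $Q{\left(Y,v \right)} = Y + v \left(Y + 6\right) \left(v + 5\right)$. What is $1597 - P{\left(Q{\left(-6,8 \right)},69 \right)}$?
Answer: $\frac{559621}{350} \approx 1598.9$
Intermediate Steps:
$Q{\left(Y,v \right)} = Y + v \left(5 + v\right) \left(6 + Y\right)$ ($Q{\left(Y,v \right)} = Y + v \left(6 + Y\right) \left(5 + v\right) = Y + v \left(5 + v\right) \left(6 + Y\right)$)
$P{\left(K,O \right)} = -3 + \frac{K + \frac{36 O}{35}}{-9 + O}$ ($P{\left(K,O \right)} = -3 + \frac{K + \left(\frac{O}{35} + O\right)}{O - 9} = -3 + \frac{K + \left(O \frac{1}{35} + O\right)}{-9 + O} = -3 + \frac{K + \left(\frac{O}{35} + O\right)}{-9 + O} = -3 + \frac{K + \frac{36 O}{35}}{-9 + O}$)
$1597 - P{\left(Q{\left(-6,8 \right)},69 \right)} = 1597 - \frac{27 + \left(-6 + 6 \cdot 8^{2} + 30 \cdot 8 - 6 \cdot 8^{2} + 5 \left(-6\right) 8\right) - \frac{4761}{35}}{-9 + 69} = 1597 - \frac{27 - 6 - \frac{4761}{35}}{60} = 1597 - \frac{1}{60} \left(- \frac{4026}{35}\right) = 1597 - - \frac{671}{350} = 1597 + \frac{671}{350} = \frac{559621}{350}$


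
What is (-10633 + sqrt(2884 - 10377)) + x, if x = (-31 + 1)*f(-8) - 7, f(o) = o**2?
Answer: -12560 + I*sqrt(7493) ≈ -12560.0 + 86.562*I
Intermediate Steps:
x = -1927 (x = (-31 + 1)*(-8)**2 - 7 = -30*64 - 7 = -1920 - 7 = -1927)
(-10633 + sqrt(2884 - 10377)) + x = (-10633 + sqrt(2884 - 10377)) - 1927 = (-10633 + sqrt(-7493)) - 1927 = (-10633 + I*sqrt(7493)) - 1927 = -12560 + I*sqrt(7493)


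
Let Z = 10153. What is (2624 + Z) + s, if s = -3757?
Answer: 9020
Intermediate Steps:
(2624 + Z) + s = (2624 + 10153) - 3757 = 12777 - 3757 = 9020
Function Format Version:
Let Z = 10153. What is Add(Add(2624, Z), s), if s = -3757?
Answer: 9020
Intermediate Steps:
Add(Add(2624, Z), s) = Add(Add(2624, 10153), -3757) = Add(12777, -3757) = 9020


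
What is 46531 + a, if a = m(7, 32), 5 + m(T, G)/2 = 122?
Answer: 46765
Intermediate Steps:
m(T, G) = 234 (m(T, G) = -10 + 2*122 = -10 + 244 = 234)
a = 234
46531 + a = 46531 + 234 = 46765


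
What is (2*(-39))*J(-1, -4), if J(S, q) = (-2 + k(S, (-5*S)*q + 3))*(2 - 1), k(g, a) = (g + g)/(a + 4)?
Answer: 144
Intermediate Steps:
k(g, a) = 2*g/(4 + a) (k(g, a) = (2*g)/(4 + a) = 2*g/(4 + a))
J(S, q) = -2 + 2*S/(7 - 5*S*q) (J(S, q) = (-2 + 2*S/(4 + ((-5*S)*q + 3)))*(2 - 1) = (-2 + 2*S/(4 + (-5*S*q + 3)))*1 = (-2 + 2*S/(4 + (3 - 5*S*q)))*1 = (-2 + 2*S/(7 - 5*S*q))*1 = -2 + 2*S/(7 - 5*S*q))
(2*(-39))*J(-1, -4) = (2*(-39))*(2*(7 - 1*(-1) - 5*(-1)*(-4))/(-7 + 5*(-1)*(-4))) = -156*(7 + 1 - 20)/(-7 + 20) = -156*(-12)/13 = -78*(-24/13) = 144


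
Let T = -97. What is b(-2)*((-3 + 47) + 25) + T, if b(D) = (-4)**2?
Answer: 1007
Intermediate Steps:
b(D) = 16
b(-2)*((-3 + 47) + 25) + T = 16*((-3 + 47) + 25) - 97 = 16*(44 + 25) - 97 = 16*69 - 97 = 1104 - 97 = 1007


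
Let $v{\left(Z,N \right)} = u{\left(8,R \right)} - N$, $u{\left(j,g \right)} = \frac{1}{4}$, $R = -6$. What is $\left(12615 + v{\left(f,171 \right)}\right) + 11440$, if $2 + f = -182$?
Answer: $\frac{95537}{4} \approx 23884.0$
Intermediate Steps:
$u{\left(j,g \right)} = \frac{1}{4}$
$f = -184$ ($f = -2 - 182 = -184$)
$v{\left(Z,N \right)} = \frac{1}{4} - N$
$\left(12615 + v{\left(f,171 \right)}\right) + 11440 = \left(12615 + \left(\frac{1}{4} - 171\right)\right) + 11440 = \left(12615 - \frac{683}{4}\right) + 11440 = \frac{49777}{4} + 11440 = \frac{95537}{4}$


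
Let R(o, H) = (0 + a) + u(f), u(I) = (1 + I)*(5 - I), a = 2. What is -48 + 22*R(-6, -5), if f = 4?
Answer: 106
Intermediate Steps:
R(o, H) = 7 (R(o, H) = (0 + 2) + (5 - 1*4**2 + 4*4) = 2 + (5 - 1*16 + 16) = 2 + (5 - 16 + 16) = 2 + 5 = 7)
-48 + 22*R(-6, -5) = -48 + 22*7 = -48 + 154 = 106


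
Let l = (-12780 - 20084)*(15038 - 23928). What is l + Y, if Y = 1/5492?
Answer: 1604547992321/5492 ≈ 2.9216e+8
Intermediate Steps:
l = 292160960 (l = -32864*(-8890) = 292160960)
Y = 1/5492 ≈ 0.00018208
l + Y = 292160960 + 1/5492 = 1604547992321/5492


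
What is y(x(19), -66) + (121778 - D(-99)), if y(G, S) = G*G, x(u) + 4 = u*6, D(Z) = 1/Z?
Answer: 13253923/99 ≈ 1.3388e+5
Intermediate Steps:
x(u) = -4 + 6*u (x(u) = -4 + u*6 = -4 + 6*u)
y(G, S) = G²
y(x(19), -66) + (121778 - D(-99)) = (-4 + 6*19)² + (121778 - 1/(-99)) = (-4 + 114)² + (121778 - 1*(-1/99)) = 110² + (121778 + 1/99) = 12100 + 12056023/99 = 13253923/99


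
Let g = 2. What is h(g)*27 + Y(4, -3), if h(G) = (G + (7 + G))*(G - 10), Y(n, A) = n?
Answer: -2372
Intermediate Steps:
h(G) = (-10 + G)*(7 + 2*G) (h(G) = (7 + 2*G)*(-10 + G) = (-10 + G)*(7 + 2*G))
h(g)*27 + Y(4, -3) = (-70 - 13*2 + 2*2²)*27 + 4 = (-70 - 26 + 2*4)*27 + 4 = (-70 - 26 + 8)*27 + 4 = -88*27 + 4 = -2376 + 4 = -2372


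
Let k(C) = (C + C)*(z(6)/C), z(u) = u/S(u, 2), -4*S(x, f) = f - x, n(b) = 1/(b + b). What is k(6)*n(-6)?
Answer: -1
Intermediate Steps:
n(b) = 1/(2*b)
S(x, f) = -f/4 + x/4 (S(x, f) = -(f - x)/4 = -f/4 + x/4)
z(u) = u/(-1/2 + u/4) (z(u) = u/(-1/4*2 + u/4) = u/(-1/2 + u/4))
k(C) = 12 (k(C) = (C + C)*((4*6/(-2 + 6))/C) = (2*C)*((4*6/4)/C) = (2*C)*((4*6*(1/4))/C) = (2*C)*(6/C) = 12)
k(6)*n(-6) = 12*((1/2)/(-6)) = 12*((1/2)*(-1/6)) = 12*(-1/12) = -1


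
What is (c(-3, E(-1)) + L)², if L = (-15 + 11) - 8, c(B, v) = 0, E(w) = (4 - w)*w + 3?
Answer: 144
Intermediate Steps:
E(w) = 3 + w*(4 - w) (E(w) = w*(4 - w) + 3 = 3 + w*(4 - w))
L = -12 (L = -4 - 8 = -12)
(c(-3, E(-1)) + L)² = (0 - 12)² = (-12)² = 144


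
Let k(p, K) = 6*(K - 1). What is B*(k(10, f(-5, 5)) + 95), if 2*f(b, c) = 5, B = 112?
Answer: 11648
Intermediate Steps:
f(b, c) = 5/2 (f(b, c) = (½)*5 = 5/2)
k(p, K) = -6 + 6*K (k(p, K) = 6*(-1 + K) = -6 + 6*K)
B*(k(10, f(-5, 5)) + 95) = 112*((-6 + 6*(5/2)) + 95) = 112*((-6 + 15) + 95) = 112*(9 + 95) = 112*104 = 11648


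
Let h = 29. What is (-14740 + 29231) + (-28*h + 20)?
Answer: 13699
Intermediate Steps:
(-14740 + 29231) + (-28*h + 20) = (-14740 + 29231) + (-28*29 + 20) = 14491 + (-812 + 20) = 14491 - 792 = 13699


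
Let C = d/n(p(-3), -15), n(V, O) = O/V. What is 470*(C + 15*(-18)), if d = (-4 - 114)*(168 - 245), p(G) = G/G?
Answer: -1234784/3 ≈ -4.1159e+5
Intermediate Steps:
p(G) = 1
d = 9086 (d = -118*(-77) = 9086)
C = -9086/15 (C = 9086/((-15/1)) = 9086/((-15*1)) = 9086/(-15) = 9086*(-1/15) = -9086/15 ≈ -605.73)
470*(C + 15*(-18)) = 470*(-9086/15 + 15*(-18)) = 470*(-9086/15 - 270) = 470*(-13136/15) = -1234784/3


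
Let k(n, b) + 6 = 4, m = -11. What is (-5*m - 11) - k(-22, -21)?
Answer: 46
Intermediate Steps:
k(n, b) = -2 (k(n, b) = -6 + 4 = -2)
(-5*m - 11) - k(-22, -21) = (-5*(-11) - 11) - 1*(-2) = (55 - 11) + 2 = 44 + 2 = 46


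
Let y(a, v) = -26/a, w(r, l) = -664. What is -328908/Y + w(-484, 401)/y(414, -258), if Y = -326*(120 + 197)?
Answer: 7104213510/671723 ≈ 10576.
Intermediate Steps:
Y = -103342 (Y = -326*317 = -103342)
-328908/Y + w(-484, 401)/y(414, -258) = -328908/(-103342) - 664/((-26/414)) = -328908*(-1/103342) - 664/((-26*1/414)) = 164454/51671 - 664/(-13/207) = 164454/51671 - 664*(-207/13) = 164454/51671 + 137448/13 = 7104213510/671723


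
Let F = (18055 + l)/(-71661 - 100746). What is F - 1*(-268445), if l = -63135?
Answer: 46281842195/172407 ≈ 2.6845e+5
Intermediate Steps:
F = 45080/172407 (F = (18055 - 63135)/(-71661 - 100746) = -45080/(-172407) = -45080*(-1/172407) = 45080/172407 ≈ 0.26147)
F - 1*(-268445) = 45080/172407 - 1*(-268445) = 45080/172407 + 268445 = 46281842195/172407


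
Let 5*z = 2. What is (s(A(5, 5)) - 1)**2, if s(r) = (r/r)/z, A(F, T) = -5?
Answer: 9/4 ≈ 2.2500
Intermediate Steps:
z = 2/5 (z = (1/5)*2 = 2/5 ≈ 0.40000)
s(r) = 5/2 (s(r) = (r/r)/(2/5) = 1*(5/2) = 5/2)
(s(A(5, 5)) - 1)**2 = (5/2 - 1)**2 = (3/2)**2 = 9/4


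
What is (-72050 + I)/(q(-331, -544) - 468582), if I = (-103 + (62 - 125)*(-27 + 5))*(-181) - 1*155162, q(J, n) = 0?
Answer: 153145/156194 ≈ 0.98048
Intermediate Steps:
I = -387385 (I = (-103 - 63*(-22))*(-181) - 155162 = (-103 + 1386)*(-181) - 155162 = 1283*(-181) - 155162 = -232223 - 155162 = -387385)
(-72050 + I)/(q(-331, -544) - 468582) = (-72050 - 387385)/(0 - 468582) = -459435/(-468582) = -459435*(-1/468582) = 153145/156194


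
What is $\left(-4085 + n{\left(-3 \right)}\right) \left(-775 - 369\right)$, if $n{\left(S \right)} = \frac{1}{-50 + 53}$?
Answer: $\frac{14018576}{3} \approx 4.6729 \cdot 10^{6}$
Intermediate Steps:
$n{\left(S \right)} = \frac{1}{3}$
$\left(-4085 + n{\left(-3 \right)}\right) \left(-775 - 369\right) = \left(-4085 + \frac{1}{3}\right) \left(-775 - 369\right) = \left(- \frac{12254}{3}\right) \left(-1144\right) = \frac{14018576}{3}$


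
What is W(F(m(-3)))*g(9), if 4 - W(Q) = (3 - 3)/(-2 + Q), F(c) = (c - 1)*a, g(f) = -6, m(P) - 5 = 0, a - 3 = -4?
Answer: -24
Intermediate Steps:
a = -1 (a = 3 - 4 = -1)
m(P) = 5 (m(P) = 5 + 0 = 5)
F(c) = 1 - c (F(c) = (c - 1)*(-1) = (-1 + c)*(-1) = 1 - c)
W(Q) = 4 (W(Q) = 4 - (3 - 3)/(-2 + Q) = 4 - 0/(-2 + Q) = 4 - 1*0 = 4 + 0 = 4)
W(F(m(-3)))*g(9) = 4*(-6) = -24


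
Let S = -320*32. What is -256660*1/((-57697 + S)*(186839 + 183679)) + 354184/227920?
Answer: 367317737627/236370105510 ≈ 1.5540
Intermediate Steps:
S = -10240
-256660*1/((-57697 + S)*(186839 + 183679)) + 354184/227920 = -256660*1/((-57697 - 10240)*(186839 + 183679)) + 354184/227920 = -256660/((-67937*370518)) + 354184*(1/227920) = -256660/(-25171881366) + 44273/28490 = -256660*(-1/25171881366) + 44273/28490 = 3130/306974163 + 44273/28490 = 367317737627/236370105510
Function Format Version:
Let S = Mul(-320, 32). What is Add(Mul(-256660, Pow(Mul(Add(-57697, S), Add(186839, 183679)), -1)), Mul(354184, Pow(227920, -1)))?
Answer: Rational(367317737627, 236370105510) ≈ 1.5540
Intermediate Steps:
S = -10240
Add(Mul(-256660, Pow(Mul(Add(-57697, S), Add(186839, 183679)), -1)), Mul(354184, Pow(227920, -1))) = Add(Mul(-256660, Pow(Mul(Add(-57697, -10240), Add(186839, 183679)), -1)), Mul(354184, Pow(227920, -1))) = Add(Mul(-256660, Pow(Mul(-67937, 370518), -1)), Mul(354184, Rational(1, 227920))) = Add(Mul(-256660, Pow(-25171881366, -1)), Rational(44273, 28490)) = Add(Mul(-256660, Rational(-1, 25171881366)), Rational(44273, 28490)) = Add(Rational(3130, 306974163), Rational(44273, 28490)) = Rational(367317737627, 236370105510)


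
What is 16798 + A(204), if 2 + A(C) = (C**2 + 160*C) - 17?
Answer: 91035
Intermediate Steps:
A(C) = -19 + C**2 + 160*C (A(C) = -2 + ((C**2 + 160*C) - 17) = -2 + (-17 + C**2 + 160*C) = -19 + C**2 + 160*C)
16798 + A(204) = 16798 + (-19 + 204**2 + 160*204) = 16798 + (-19 + 41616 + 32640) = 16798 + 74237 = 91035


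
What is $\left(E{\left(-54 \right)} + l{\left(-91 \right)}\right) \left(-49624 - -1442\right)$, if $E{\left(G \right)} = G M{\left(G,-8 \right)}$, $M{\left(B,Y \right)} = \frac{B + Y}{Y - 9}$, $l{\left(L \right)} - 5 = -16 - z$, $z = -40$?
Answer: $\frac{137559610}{17} \approx 8.0917 \cdot 10^{6}$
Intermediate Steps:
$l{\left(L \right)} = 29$ ($l{\left(L \right)} = 5 - -24 = 5 + \left(-16 + 40\right) = 5 + 24 = 29$)
$M{\left(B,Y \right)} = \frac{B + Y}{-9 + Y}$
$E{\left(G \right)} = G \left(\frac{8}{17} - \frac{G}{17}\right)$ ($E{\left(G \right)} = G \frac{G - 8}{-9 - 8} = G \frac{-8 + G}{-17} = G \left(- \frac{-8 + G}{17}\right) = G \left(\frac{8}{17} - \frac{G}{17}\right)$)
$\left(E{\left(-54 \right)} + l{\left(-91 \right)}\right) \left(-49624 - -1442\right) = \left(\frac{1}{17} \left(-54\right) \left(8 - -54\right) + 29\right) \left(-49624 - -1442\right) = \left(\frac{1}{17} \left(-54\right) \left(8 + 54\right) + 29\right) \left(-49624 + \left(-1626 + 3068\right)\right) = \left(\frac{1}{17} \left(-54\right) 62 + 29\right) \left(-49624 + 1442\right) = \left(- \frac{3348}{17} + 29\right) \left(-48182\right) = \left(- \frac{2855}{17}\right) \left(-48182\right) = \frac{137559610}{17}$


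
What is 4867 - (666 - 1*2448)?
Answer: 6649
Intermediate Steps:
4867 - (666 - 1*2448) = 4867 - (666 - 2448) = 4867 - 1*(-1782) = 4867 + 1782 = 6649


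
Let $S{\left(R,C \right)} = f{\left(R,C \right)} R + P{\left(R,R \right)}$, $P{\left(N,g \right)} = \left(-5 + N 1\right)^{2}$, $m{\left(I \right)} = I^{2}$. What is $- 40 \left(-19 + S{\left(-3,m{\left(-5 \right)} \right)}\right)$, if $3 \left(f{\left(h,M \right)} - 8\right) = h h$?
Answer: $-480$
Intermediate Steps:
$P{\left(N,g \right)} = \left(-5 + N\right)^{2}$
$f{\left(h,M \right)} = 8 + \frac{h^{2}}{3}$ ($f{\left(h,M \right)} = 8 + \frac{h h}{3} = 8 + \frac{h^{2}}{3}$)
$S{\left(R,C \right)} = \left(-5 + R\right)^{2} + R \left(8 + \frac{R^{2}}{3}\right)$ ($S{\left(R,C \right)} = \left(8 + \frac{R^{2}}{3}\right) R + \left(-5 + R\right)^{2} = R \left(8 + \frac{R^{2}}{3}\right) + \left(-5 + R\right)^{2} = \left(-5 + R\right)^{2} + R \left(8 + \frac{R^{2}}{3}\right)$)
$- 40 \left(-19 + S{\left(-3,m{\left(-5 \right)} \right)}\right) = - 40 \left(-19 + \left(25 + \left(-3\right)^{2} - -6 + \frac{\left(-3\right)^{3}}{3}\right)\right) = - 40 \left(-19 + \left(25 + 9 + 6 + \frac{1}{3} \left(-27\right)\right)\right) = - 40 \left(-19 + \left(25 + 9 + 6 - 9\right)\right) = - 40 \left(-19 + 31\right) = \left(-40\right) 12 = -480$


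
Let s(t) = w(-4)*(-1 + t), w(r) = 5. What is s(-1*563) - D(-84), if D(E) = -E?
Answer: -2904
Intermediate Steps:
s(t) = -5 + 5*t (s(t) = 5*(-1 + t) = -5 + 5*t)
s(-1*563) - D(-84) = (-5 + 5*(-1*563)) - (-1)*(-84) = (-5 + 5*(-563)) - 1*84 = (-5 - 2815) - 84 = -2820 - 84 = -2904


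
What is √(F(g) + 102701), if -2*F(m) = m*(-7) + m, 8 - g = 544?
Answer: √101093 ≈ 317.95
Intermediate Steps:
g = -536 (g = 8 - 1*544 = 8 - 544 = -536)
F(m) = 3*m (F(m) = -(m*(-7) + m)/2 = -(-7*m + m)/2 = -(-3)*m = 3*m)
√(F(g) + 102701) = √(3*(-536) + 102701) = √(-1608 + 102701) = √101093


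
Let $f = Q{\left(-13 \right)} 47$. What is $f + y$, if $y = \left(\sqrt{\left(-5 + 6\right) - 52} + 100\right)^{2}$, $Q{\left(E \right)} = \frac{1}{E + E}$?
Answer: $\frac{258627}{26} + 200 i \sqrt{51} \approx 9947.2 + 1428.3 i$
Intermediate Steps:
$Q{\left(E \right)} = \frac{1}{2 E}$
$y = \left(100 + i \sqrt{51}\right)^{2}$ ($y = \left(\sqrt{1 - 52} + 100\right)^{2} = \left(\sqrt{-51} + 100\right)^{2} = \left(i \sqrt{51} + 100\right)^{2} = \left(100 + i \sqrt{51}\right)^{2} \approx 9949.0 + 1428.3 i$)
$f = - \frac{47}{26}$ ($f = \frac{1}{2 \left(-13\right)} 47 = \frac{1}{2} \left(- \frac{1}{13}\right) 47 = \left(- \frac{1}{26}\right) 47 = - \frac{47}{26} \approx -1.8077$)
$f + y = - \frac{47}{26} + \left(100 + i \sqrt{51}\right)^{2}$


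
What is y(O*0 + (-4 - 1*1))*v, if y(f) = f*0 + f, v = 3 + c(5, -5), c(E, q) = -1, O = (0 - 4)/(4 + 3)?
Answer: -10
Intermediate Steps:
O = -4/7 ≈ -0.57143
v = 2 (v = 3 - 1 = 2)
y(f) = f (y(f) = 0 + f = f)
y(O*0 + (-4 - 1*1))*v = (-4/7*0 + (-4 - 1*1))*2 = (0 + (-4 - 1))*2 = (0 - 5)*2 = -5*2 = -10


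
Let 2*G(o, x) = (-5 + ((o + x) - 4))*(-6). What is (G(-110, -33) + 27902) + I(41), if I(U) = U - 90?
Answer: 28309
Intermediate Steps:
I(U) = -90 + U
G(o, x) = 27 - 3*o - 3*x (G(o, x) = ((-5 + ((o + x) - 4))*(-6))/2 = ((-5 + (-4 + o + x))*(-6))/2 = ((-9 + o + x)*(-6))/2 = (54 - 6*o - 6*x)/2 = 27 - 3*o - 3*x)
(G(-110, -33) + 27902) + I(41) = ((27 - 3*(-110) - 3*(-33)) + 27902) + (-90 + 41) = ((27 + 330 + 99) + 27902) - 49 = (456 + 27902) - 49 = 28358 - 49 = 28309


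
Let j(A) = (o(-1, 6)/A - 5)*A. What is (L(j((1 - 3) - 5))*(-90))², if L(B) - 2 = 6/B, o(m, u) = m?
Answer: 11088900/289 ≈ 38370.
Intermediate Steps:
j(A) = A*(-5 - 1/A) (j(A) = (-1/A - 5)*A = (-5 - 1/A)*A = A*(-5 - 1/A))
L(B) = 2 + 6/B
(L(j((1 - 3) - 5))*(-90))² = ((2 + 6/(-1 - 5*((1 - 3) - 5)))*(-90))² = ((2 + 6/(-1 - 5*(-2 - 5)))*(-90))² = ((2 + 6/(-1 - 5*(-7)))*(-90))² = ((2 + 6/(-1 + 35))*(-90))² = ((2 + 6/34)*(-90))² = ((2 + 6*(1/34))*(-90))² = ((2 + 3/17)*(-90))² = ((37/17)*(-90))² = (-3330/17)² = 11088900/289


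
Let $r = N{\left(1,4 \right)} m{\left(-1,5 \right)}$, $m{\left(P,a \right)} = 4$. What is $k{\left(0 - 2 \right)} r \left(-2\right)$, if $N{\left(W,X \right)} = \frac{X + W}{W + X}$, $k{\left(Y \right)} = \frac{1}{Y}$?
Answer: $4$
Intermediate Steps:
$N{\left(W,X \right)} = 1$ ($N{\left(W,X \right)} = \frac{W + X}{W + X} = 1$)
$r = 4$ ($r = 1 \cdot 4 = 4$)
$k{\left(0 - 2 \right)} r \left(-2\right) = \frac{1}{0 - 2} \cdot 4 \left(-2\right) = \frac{1}{-2} \cdot 4 \left(-2\right) = \left(- \frac{1}{2}\right) 4 \left(-2\right) = \left(-2\right) \left(-2\right) = 4$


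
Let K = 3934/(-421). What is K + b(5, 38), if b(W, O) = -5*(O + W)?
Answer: -94449/421 ≈ -224.34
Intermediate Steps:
b(W, O) = -5*O - 5*W
K = -3934/421 (K = 3934*(-1/421) = -3934/421 ≈ -9.3444)
K + b(5, 38) = -3934/421 + (-5*38 - 5*5) = -3934/421 + (-190 - 25) = -3934/421 - 215 = -94449/421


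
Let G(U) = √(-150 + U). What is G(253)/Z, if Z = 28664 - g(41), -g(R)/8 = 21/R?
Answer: 41*√103/1175392 ≈ 0.00035401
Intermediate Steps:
g(R) = -168/R
Z = 1175392/41 (Z = 28664 - (-168)/41 = 28664 - 1*(-168/41) = 28664 + 168/41 = 1175392/41 ≈ 28668.)
G(253)/Z = √(-150 + 253)/(1175392/41) = √103*(41/1175392) = 41*√103/1175392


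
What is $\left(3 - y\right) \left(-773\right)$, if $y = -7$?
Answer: $-7730$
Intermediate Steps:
$\left(3 - y\right) \left(-773\right) = \left(3 - -7\right) \left(-773\right) = \left(3 + 7\right) \left(-773\right) = 10 \left(-773\right) = -7730$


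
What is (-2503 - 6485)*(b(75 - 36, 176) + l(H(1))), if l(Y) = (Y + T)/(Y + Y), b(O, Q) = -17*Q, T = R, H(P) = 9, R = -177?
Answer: 26975984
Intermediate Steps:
T = -177
l(Y) = (-177 + Y)/(2*Y) (l(Y) = (Y - 177)/(Y + Y) = (-177 + Y)/((2*Y)) = (-177 + Y)*(1/(2*Y)) = (-177 + Y)/(2*Y))
(-2503 - 6485)*(b(75 - 36, 176) + l(H(1))) = (-2503 - 6485)*(-17*176 + (½)*(-177 + 9)/9) = -8988*(-2992 + (½)*(⅑)*(-168)) = -8988*(-2992 - 28/3) = -8988*(-9004/3) = 26975984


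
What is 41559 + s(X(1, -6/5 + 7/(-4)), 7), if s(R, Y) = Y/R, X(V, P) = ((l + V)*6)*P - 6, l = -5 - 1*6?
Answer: 7106596/171 ≈ 41559.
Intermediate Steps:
l = -11 (l = -5 - 6 = -11)
X(V, P) = -6 + P*(-66 + 6*V) (X(V, P) = ((-11 + V)*6)*P - 6 = (-66 + 6*V)*P - 6 = P*(-66 + 6*V) - 6 = -6 + P*(-66 + 6*V))
41559 + s(X(1, -6/5 + 7/(-4)), 7) = 41559 + 7/(-6 - 66*(-6/5 + 7/(-4)) + 6*(-6/5 + 7/(-4))*1) = 41559 + 7/(-6 - 66*(-6*⅕ + 7*(-¼)) + 6*(-6*⅕ + 7*(-¼))*1) = 41559 + 7/(-6 - 66*(-6/5 - 7/4) + 6*(-6/5 - 7/4)*1) = 41559 + 7/(-6 - 66*(-59/20) + 6*(-59/20)*1) = 41559 + 7/(-6 + 1947/10 - 177/10) = 41559 + 7/171 = 7106596/171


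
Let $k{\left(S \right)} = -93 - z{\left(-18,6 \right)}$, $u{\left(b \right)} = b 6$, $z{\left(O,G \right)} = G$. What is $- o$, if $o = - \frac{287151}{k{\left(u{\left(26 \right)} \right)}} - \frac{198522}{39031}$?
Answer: $- \frac{3729379001}{1288023} \approx -2895.4$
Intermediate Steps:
$u{\left(b \right)} = 6 b$
$k{\left(S \right)} = -99$ ($k{\left(S \right)} = -93 - 6 = -99$)
$o = \frac{3729379001}{1288023}$ ($o = - \frac{287151}{-99} - \frac{198522}{39031} = \left(-287151\right) \left(- \frac{1}{99}\right) - \frac{198522}{39031} = \frac{95717}{33} - \frac{198522}{39031} = \frac{3729379001}{1288023} \approx 2895.4$)
$- o = \left(-1\right) \frac{3729379001}{1288023} = - \frac{3729379001}{1288023}$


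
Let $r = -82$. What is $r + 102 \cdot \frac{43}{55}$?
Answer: $- \frac{124}{55} \approx -2.2545$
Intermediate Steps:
$r + 102 \cdot \frac{43}{55} = -82 + 102 \cdot \frac{43}{55} = -82 + \frac{4386}{55} = - \frac{124}{55}$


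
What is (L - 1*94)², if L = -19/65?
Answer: 37564641/4225 ≈ 8891.0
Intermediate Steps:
L = -19/65 (L = -19*1/65 = -19/65 ≈ -0.29231)
(L - 1*94)² = (-19/65 - 1*94)² = (-19/65 - 94)² = (-6129/65)² = 37564641/4225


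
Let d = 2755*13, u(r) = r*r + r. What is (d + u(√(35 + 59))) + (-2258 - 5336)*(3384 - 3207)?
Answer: -1308229 + √94 ≈ -1.3082e+6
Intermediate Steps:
u(r) = r + r² (u(r) = r² + r = r + r²)
d = 35815
(d + u(√(35 + 59))) + (-2258 - 5336)*(3384 - 3207) = (35815 + √(35 + 59)*(1 + √(35 + 59))) + (-2258 - 5336)*(3384 - 3207) = (35815 + √94*(1 + √94)) - 7594*177 = (35815 + √94*(1 + √94)) - 1344138 = -1308323 + √94*(1 + √94)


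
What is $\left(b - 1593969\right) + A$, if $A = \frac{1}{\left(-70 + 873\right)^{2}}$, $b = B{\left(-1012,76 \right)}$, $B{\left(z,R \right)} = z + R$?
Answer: $- \frac{1028409098144}{644809} \approx -1.5949 \cdot 10^{6}$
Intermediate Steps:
$B{\left(z,R \right)} = R + z$
$b = -936$ ($b = 76 - 1012 = -936$)
$A = \frac{1}{644809}$ ($A = \frac{1}{803^{2}} = \frac{1}{644809} \approx 1.5508 \cdot 10^{-6}$)
$\left(b - 1593969\right) + A = \left(-936 - 1593969\right) + \frac{1}{644809} = -1594905 + \frac{1}{644809} = - \frac{1028409098144}{644809}$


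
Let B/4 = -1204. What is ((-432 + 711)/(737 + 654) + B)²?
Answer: 44873613295729/1934881 ≈ 2.3192e+7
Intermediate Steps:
B = -4816 (B = 4*(-1204) = -4816)
((-432 + 711)/(737 + 654) + B)² = ((-432 + 711)/(737 + 654) - 4816)² = (279/1391 - 4816)² = (-6698777/1391)² = 44873613295729/1934881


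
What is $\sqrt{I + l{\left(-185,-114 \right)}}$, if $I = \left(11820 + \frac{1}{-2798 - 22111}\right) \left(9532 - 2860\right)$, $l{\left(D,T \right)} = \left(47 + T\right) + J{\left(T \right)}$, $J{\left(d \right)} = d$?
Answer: $\frac{\sqrt{15060361269219}}{437} \approx 8880.5$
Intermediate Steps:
$l{\left(D,T \right)} = 47 + 2 T$ ($l{\left(D,T \right)} = \left(47 + T\right) + T = 47 + 2 T$)
$I = \frac{654799818896}{8303}$ ($I = \left(11820 + \frac{1}{-24909}\right) 6672 = \left(11820 - \frac{1}{24909}\right) 6672 = \frac{294424379}{24909} \cdot 6672 = \frac{654799818896}{8303} \approx 7.8863 \cdot 10^{7}$)
$\sqrt{I + l{\left(-185,-114 \right)}} = \sqrt{\frac{654799818896}{8303} + \left(47 + 2 \left(-114\right)\right)} = \sqrt{\frac{654799818896}{8303} + \left(47 - 228\right)} = \sqrt{\frac{654799818896}{8303} - 181} = \sqrt{\frac{654798316053}{8303}} = \frac{\sqrt{15060361269219}}{437}$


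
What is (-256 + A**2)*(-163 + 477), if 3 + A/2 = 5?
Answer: -75360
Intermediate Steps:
A = 4 (A = -6 + 2*5 = -6 + 10 = 4)
(-256 + A**2)*(-163 + 477) = (-256 + 4**2)*(-163 + 477) = (-256 + 16)*314 = -240*314 = -75360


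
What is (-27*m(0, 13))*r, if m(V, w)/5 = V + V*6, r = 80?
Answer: 0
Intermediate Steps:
m(V, w) = 35*V (m(V, w) = 5*(V + V*6) = 5*(V + 6*V) = 5*(7*V) = 35*V)
(-27*m(0, 13))*r = -945*0*80 = -27*0*80 = 0*80 = 0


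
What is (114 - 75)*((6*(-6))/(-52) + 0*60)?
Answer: 27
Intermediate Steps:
(114 - 75)*((6*(-6))/(-52) + 0*60) = 39*(-36*(-1/52) + 0) = 39*(9/13 + 0) = 39*(9/13) = 27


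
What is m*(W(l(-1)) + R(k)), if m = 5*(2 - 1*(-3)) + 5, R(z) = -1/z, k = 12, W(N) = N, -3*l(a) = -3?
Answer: 55/2 ≈ 27.500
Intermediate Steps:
l(a) = 1 (l(a) = -⅓*(-3) = 1)
m = 30 (m = 5*(2 + 3) + 5 = 5*5 + 5 = 25 + 5 = 30)
m*(W(l(-1)) + R(k)) = 30*(1 - 1/12) = 30*(11/12) = 55/2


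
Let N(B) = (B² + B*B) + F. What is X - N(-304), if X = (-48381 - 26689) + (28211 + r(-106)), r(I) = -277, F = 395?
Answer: -232363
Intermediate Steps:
N(B) = 395 + 2*B² (N(B) = (B² + B*B) + 395 = (B² + B²) + 395 = 2*B² + 395 = 395 + 2*B²)
X = -47136 (X = (-48381 - 26689) + (28211 - 277) = -75070 + 27934 = -47136)
X - N(-304) = -47136 - (395 + 2*(-304)²) = -47136 - (395 + 2*92416) = -47136 - (395 + 184832) = -47136 - 1*185227 = -47136 - 185227 = -232363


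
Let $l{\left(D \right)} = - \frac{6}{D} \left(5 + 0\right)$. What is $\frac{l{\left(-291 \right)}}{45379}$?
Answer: $\frac{10}{4401763} \approx 2.2718 \cdot 10^{-6}$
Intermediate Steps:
$l{\left(D \right)} = - \frac{30}{D}$ ($l{\left(D \right)} = - \frac{6}{D} 5 = - \frac{30}{D}$)
$\frac{l{\left(-291 \right)}}{45379} = \frac{\left(-30\right) \frac{1}{-291}}{45379} = \left(-30\right) \left(- \frac{1}{291}\right) \frac{1}{45379} = \frac{10}{97} \cdot \frac{1}{45379} = \frac{10}{4401763}$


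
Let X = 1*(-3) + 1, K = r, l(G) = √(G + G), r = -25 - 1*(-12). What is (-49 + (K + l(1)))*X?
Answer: 124 - 2*√2 ≈ 121.17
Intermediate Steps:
r = -13 (r = -25 + 12 = -13)
l(G) = √2*√G (l(G) = √(2*G) = √2*√G)
K = -13
X = -2 (X = -3 + 1 = -2)
(-49 + (K + l(1)))*X = (-49 + (-13 + √2*√1))*(-2) = (-49 + (-13 + √2*1))*(-2) = (-49 + (-13 + √2))*(-2) = (-62 + √2)*(-2) = 124 - 2*√2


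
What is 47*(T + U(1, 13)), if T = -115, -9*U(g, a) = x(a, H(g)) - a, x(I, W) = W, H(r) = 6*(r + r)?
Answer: -48598/9 ≈ -5399.8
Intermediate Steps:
H(r) = 12*r (H(r) = 6*(2*r) = 12*r)
U(g, a) = -4*g/3 + a/9 (U(g, a) = -(12*g - a)/9 = -(-a + 12*g)/9 = -4*g/3 + a/9)
47*(T + U(1, 13)) = 47*(-115 + (-4/3*1 + (⅑)*13)) = 47*(-115 + (-4/3 + 13/9)) = 47*(-115 + ⅑) = 47*(-1034/9) = -48598/9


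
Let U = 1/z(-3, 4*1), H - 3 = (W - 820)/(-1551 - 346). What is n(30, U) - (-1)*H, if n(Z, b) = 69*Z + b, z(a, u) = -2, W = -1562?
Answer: 7867829/3794 ≈ 2073.8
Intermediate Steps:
H = 8073/1897 (H = 3 + (-1562 - 820)/(-1551 - 346) = 3 - 2382/(-1897) = 3 - 2382*(-1/1897) = 3 + 2382/1897 = 8073/1897 ≈ 4.2557)
U = -1/2 (U = 1/(-2) = -1/2 ≈ -0.50000)
n(Z, b) = b + 69*Z
n(30, U) - (-1)*H = (-1/2 + 69*30) - (-1)*8073/1897 = (-1/2 + 2070) - 1*(-8073/1897) = 4139/2 + 8073/1897 = 7867829/3794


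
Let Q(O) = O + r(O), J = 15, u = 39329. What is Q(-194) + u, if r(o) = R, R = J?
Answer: 39150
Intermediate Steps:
R = 15
r(o) = 15
Q(O) = 15 + O (Q(O) = O + 15 = 15 + O)
Q(-194) + u = (15 - 194) + 39329 = -179 + 39329 = 39150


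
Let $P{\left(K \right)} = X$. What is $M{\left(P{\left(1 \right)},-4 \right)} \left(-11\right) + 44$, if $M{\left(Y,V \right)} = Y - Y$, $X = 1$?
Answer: $44$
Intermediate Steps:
$P{\left(K \right)} = 1$
$M{\left(Y,V \right)} = 0$
$M{\left(P{\left(1 \right)},-4 \right)} \left(-11\right) + 44 = 0 \left(-11\right) + 44 = 0 + 44 = 44$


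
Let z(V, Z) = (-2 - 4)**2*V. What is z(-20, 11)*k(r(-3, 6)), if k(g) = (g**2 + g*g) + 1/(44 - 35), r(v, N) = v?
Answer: -13040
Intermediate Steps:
z(V, Z) = 36*V (z(V, Z) = (-6)**2*V = 36*V)
k(g) = 1/9 + 2*g**2 (k(g) = (g**2 + g**2) + 1/9 = 2*g**2 + 1/9 = 1/9 + 2*g**2)
z(-20, 11)*k(r(-3, 6)) = (36*(-20))*(1/9 + 2*(-3)**2) = -720*(1/9 + 2*9) = -720*(1/9 + 18) = -720*163/9 = -13040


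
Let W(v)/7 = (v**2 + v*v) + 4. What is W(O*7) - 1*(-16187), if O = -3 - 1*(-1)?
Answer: 18959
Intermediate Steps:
O = -2 (O = -3 + 1 = -2)
W(v) = 28 + 14*v**2 (W(v) = 7*((v**2 + v*v) + 4) = 7*((v**2 + v**2) + 4) = 7*(2*v**2 + 4) = 7*(4 + 2*v**2) = 28 + 14*v**2)
W(O*7) - 1*(-16187) = (28 + 14*(-2*7)**2) - 1*(-16187) = (28 + 14*(-14)**2) + 16187 = (28 + 14*196) + 16187 = (28 + 2744) + 16187 = 2772 + 16187 = 18959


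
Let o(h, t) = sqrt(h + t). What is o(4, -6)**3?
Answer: -2*I*sqrt(2) ≈ -2.8284*I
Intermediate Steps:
o(4, -6)**3 = (sqrt(4 - 6))**3 = (sqrt(-2))**3 = (I*sqrt(2))**3 = -2*I*sqrt(2)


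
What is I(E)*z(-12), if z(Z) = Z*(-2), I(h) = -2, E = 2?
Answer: -48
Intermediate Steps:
z(Z) = -2*Z
I(E)*z(-12) = -(-4)*(-12) = -2*24 = -48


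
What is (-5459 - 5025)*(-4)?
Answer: 41936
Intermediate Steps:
(-5459 - 5025)*(-4) = -10484*(-4) = 41936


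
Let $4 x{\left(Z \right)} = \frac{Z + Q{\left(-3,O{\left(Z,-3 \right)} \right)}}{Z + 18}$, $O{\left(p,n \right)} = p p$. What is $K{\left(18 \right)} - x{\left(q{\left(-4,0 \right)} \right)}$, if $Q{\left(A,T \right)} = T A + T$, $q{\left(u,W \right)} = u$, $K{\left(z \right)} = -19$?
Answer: $- \frac{257}{14} \approx -18.357$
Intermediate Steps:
$O{\left(p,n \right)} = p^{2}$
$Q{\left(A,T \right)} = T + A T$ ($Q{\left(A,T \right)} = A T + T = T + A T$)
$x{\left(Z \right)} = \frac{Z - 2 Z^{2}}{4 \left(18 + Z\right)}$ ($x{\left(Z \right)} = \frac{\left(Z + Z^{2} \left(1 - 3\right)\right) \frac{1}{Z + 18}}{4} = \frac{\left(Z + Z^{2} \left(-2\right)\right) \frac{1}{18 + Z}}{4} = \frac{\left(Z - 2 Z^{2}\right) \frac{1}{18 + Z}}{4} = \frac{\frac{1}{18 + Z} \left(Z - 2 Z^{2}\right)}{4} = \frac{Z - 2 Z^{2}}{4 \left(18 + Z\right)}$)
$K{\left(18 \right)} - x{\left(q{\left(-4,0 \right)} \right)} = -19 - \frac{1}{4} \left(-4\right) \frac{1}{18 - 4} \left(1 - -8\right) = -19 - \frac{1}{4} \left(-4\right) \frac{1}{14} \left(1 + 8\right) = -19 - \frac{1}{4} \left(-4\right) \frac{1}{14} \cdot 9 = -19 - - \frac{9}{14} = -19 + \frac{9}{14} = - \frac{257}{14}$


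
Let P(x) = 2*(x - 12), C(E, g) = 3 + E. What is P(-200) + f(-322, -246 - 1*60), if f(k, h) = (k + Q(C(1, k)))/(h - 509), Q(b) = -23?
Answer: -69043/163 ≈ -423.58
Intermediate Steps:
f(k, h) = (-23 + k)/(-509 + h) (f(k, h) = (k - 23)/(h - 509) = (-23 + k)/(-509 + h))
P(x) = -24 + 2*x (P(x) = 2*(-12 + x) = -24 + 2*x)
P(-200) + f(-322, -246 - 1*60) = (-24 + 2*(-200)) + (-23 - 322)/(-509 + (-246 - 1*60)) = (-24 - 400) - 345/(-509 + (-246 - 60)) = -424 - 345/(-509 - 306) = -424 - 345/(-815) = -424 - 1/815*(-345) = -424 + 69/163 = -69043/163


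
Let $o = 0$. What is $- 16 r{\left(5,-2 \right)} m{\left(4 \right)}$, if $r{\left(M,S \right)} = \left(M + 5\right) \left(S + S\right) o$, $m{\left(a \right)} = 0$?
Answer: $0$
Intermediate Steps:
$r{\left(M,S \right)} = 0$ ($r{\left(M,S \right)} = \left(M + 5\right) \left(S + S\right) 0 = \left(5 + M\right) 2 S 0 = 2 S \left(5 + M\right) 0 = 0$)
$- 16 r{\left(5,-2 \right)} m{\left(4 \right)} = \left(-16\right) 0 \cdot 0 = 0 \cdot 0 = 0$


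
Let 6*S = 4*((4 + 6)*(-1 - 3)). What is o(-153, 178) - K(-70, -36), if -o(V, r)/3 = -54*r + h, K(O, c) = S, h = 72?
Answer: 85940/3 ≈ 28647.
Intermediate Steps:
S = -80/3 (S = (4*((4 + 6)*(-1 - 3)))/6 = (4*(10*(-4)))/6 = (4*(-40))/6 = (⅙)*(-160) = -80/3 ≈ -26.667)
K(O, c) = -80/3
o(V, r) = -216 + 162*r (o(V, r) = -3*(-54*r + 72) = -3*(72 - 54*r) = -216 + 162*r)
o(-153, 178) - K(-70, -36) = (-216 + 162*178) - 1*(-80/3) = (-216 + 28836) + 80/3 = 28620 + 80/3 = 85940/3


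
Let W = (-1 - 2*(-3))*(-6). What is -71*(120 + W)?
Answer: -6390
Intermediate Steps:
W = -30 (W = (-1 + 6)*(-6) = 5*(-6) = -30)
-71*(120 + W) = -71*(120 - 30) = -71*90 = -6390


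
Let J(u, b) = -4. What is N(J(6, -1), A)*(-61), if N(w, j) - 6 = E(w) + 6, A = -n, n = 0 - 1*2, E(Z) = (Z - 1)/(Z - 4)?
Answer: -6161/8 ≈ -770.13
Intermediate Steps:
E(Z) = (-1 + Z)/(-4 + Z)
n = -2 (n = 0 - 2 = -2)
A = 2 (A = -1*(-2) = 2)
N(w, j) = 12 + (-1 + w)/(-4 + w) (N(w, j) = 6 + ((-1 + w)/(-4 + w) + 6) = 6 + (6 + (-1 + w)/(-4 + w)) = 12 + (-1 + w)/(-4 + w))
N(J(6, -1), A)*(-61) = ((-49 + 13*(-4))/(-4 - 4))*(-61) = ((-49 - 52)/(-8))*(-61) = -⅛*(-101)*(-61) = (101/8)*(-61) = -6161/8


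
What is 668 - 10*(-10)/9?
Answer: 6112/9 ≈ 679.11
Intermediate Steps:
668 - 10*(-10)/9 = 668 - (-100)/9 = 668 - 1*(-100/9) = 668 + 100/9 = 6112/9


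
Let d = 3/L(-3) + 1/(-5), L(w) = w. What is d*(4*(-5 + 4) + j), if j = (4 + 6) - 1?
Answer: -6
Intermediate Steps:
j = 9 (j = 10 - 1 = 9)
d = -6/5 (d = 3/(-3) + 1/(-5) = 3*(-⅓) + 1*(-⅕) = -1 - ⅕ = -6/5 ≈ -1.2000)
d*(4*(-5 + 4) + j) = -6*(4*(-5 + 4) + 9)/5 = -6*(4*(-1) + 9)/5 = -6*(-4 + 9)/5 = -6/5*5 = -6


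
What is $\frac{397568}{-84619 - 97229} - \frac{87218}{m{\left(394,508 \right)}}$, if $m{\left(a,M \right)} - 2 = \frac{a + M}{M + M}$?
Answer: $- \frac{335736500632}{11115459} \approx -30204.0$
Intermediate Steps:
$m{\left(a,M \right)} = 2 + \frac{M + a}{2 M}$ ($m{\left(a,M \right)} = 2 + \frac{a + M}{M + M} = 2 + \frac{M + a}{2 M}$)
$\frac{397568}{-84619 - 97229} - \frac{87218}{m{\left(394,508 \right)}} = \frac{397568}{-84619 - 97229} - \frac{87218}{\frac{1}{2} \cdot \frac{1}{508} \left(394 + 5 \cdot 508\right)} = \frac{397568}{-181848} - \frac{87218}{\frac{1}{2} \cdot \frac{1}{508} \left(394 + 2540\right)} = 397568 \left(- \frac{1}{181848}\right) - \frac{87218}{\frac{1}{2} \cdot \frac{1}{508} \cdot 2934} = - \frac{49696}{22731} - \frac{87218}{\frac{1467}{508}} = - \frac{49696}{22731} - \frac{44306744}{1467} = - \frac{335736500632}{11115459}$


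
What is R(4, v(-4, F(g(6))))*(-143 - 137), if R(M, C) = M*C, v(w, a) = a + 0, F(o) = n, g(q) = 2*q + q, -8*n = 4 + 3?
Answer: 980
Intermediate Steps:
n = -7/8 (n = -(4 + 3)/8 = -⅛*7 = -7/8 ≈ -0.87500)
g(q) = 3*q
F(o) = -7/8
v(w, a) = a
R(M, C) = C*M
R(4, v(-4, F(g(6))))*(-143 - 137) = (-7/8*4)*(-143 - 137) = -7/2*(-280) = 980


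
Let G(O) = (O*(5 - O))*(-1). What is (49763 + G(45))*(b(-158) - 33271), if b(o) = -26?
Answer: -1716893211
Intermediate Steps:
G(O) = -O*(5 - O)
(49763 + G(45))*(b(-158) - 33271) = (49763 + 45*(-5 + 45))*(-26 - 33271) = (49763 + 45*40)*(-33297) = (49763 + 1800)*(-33297) = 51563*(-33297) = -1716893211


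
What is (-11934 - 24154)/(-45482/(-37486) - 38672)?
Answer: 676397384/724806555 ≈ 0.93321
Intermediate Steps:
(-11934 - 24154)/(-45482/(-37486) - 38672) = -36088/(-45482*(-1/37486) - 38672) = -36088/(22741/18743 - 38672) = -36088/(-724806555/18743) = -36088*(-18743/724806555) = 676397384/724806555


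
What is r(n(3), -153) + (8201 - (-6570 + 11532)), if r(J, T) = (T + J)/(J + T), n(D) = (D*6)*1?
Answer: 3240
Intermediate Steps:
n(D) = 6*D (n(D) = (6*D)*1 = 6*D)
r(J, T) = 1 (r(J, T) = (J + T)/(J + T) = 1)
r(n(3), -153) + (8201 - (-6570 + 11532)) = 1 + (8201 - (-6570 + 11532)) = 1 + (8201 - 1*4962) = 1 + (8201 - 4962) = 1 + 3239 = 3240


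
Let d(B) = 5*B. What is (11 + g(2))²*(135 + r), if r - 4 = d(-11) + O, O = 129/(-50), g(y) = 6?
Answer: 1176519/50 ≈ 23530.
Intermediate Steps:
O = -129/50 (O = 129*(-1/50) = -129/50 ≈ -2.5800)
r = -2679/50 (r = 4 + (5*(-11) - 129/50) = 4 + (-55 - 129/50) = 4 - 2879/50 = -2679/50 ≈ -53.580)
(11 + g(2))²*(135 + r) = (11 + 6)²*(135 - 2679/50) = 17²*(4071/50) = 289*(4071/50) = 1176519/50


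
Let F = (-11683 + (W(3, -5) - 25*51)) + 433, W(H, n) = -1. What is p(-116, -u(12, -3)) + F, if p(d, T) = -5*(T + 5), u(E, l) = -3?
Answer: -12566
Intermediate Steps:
p(d, T) = -25 - 5*T (p(d, T) = -5*(5 + T) = -25 - 5*T)
F = -12526 (F = (-11683 + (-1 - 25*51)) + 433 = (-11683 + (-1 - 1275)) + 433 = (-11683 - 1276) + 433 = -12959 + 433 = -12526)
p(-116, -u(12, -3)) + F = (-25 - (-5)*(-3)) - 12526 = (-25 - 5*3) - 12526 = (-25 - 15) - 12526 = -40 - 12526 = -12566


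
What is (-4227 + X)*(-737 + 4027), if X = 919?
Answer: -10883320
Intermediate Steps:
(-4227 + X)*(-737 + 4027) = (-4227 + 919)*(-737 + 4027) = -3308*3290 = -10883320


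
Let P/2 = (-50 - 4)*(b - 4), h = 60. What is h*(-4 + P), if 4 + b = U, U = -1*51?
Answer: 382080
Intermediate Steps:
U = -51
b = -55 (b = -4 - 51 = -55)
P = 6372 (P = 2*((-50 - 4)*(-55 - 4)) = 2*(-54*(-59)) = 2*3186 = 6372)
h*(-4 + P) = 60*(-4 + 6372) = 60*6368 = 382080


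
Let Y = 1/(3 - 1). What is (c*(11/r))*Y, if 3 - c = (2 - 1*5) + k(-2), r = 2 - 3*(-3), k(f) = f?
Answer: 4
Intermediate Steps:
r = 11 (r = 2 + 9 = 11)
Y = ½ (Y = 1/2 = ½ ≈ 0.50000)
c = 8 (c = 3 - ((2 - 1*5) - 2) = 3 - ((2 - 5) - 2) = 3 - (-3 - 2) = 3 - 1*(-5) = 3 + 5 = 8)
(c*(11/r))*Y = (8*(11/11))*(½) = (8*(11*(1/11)))*(½) = (8*1)*(½) = 8*(½) = 4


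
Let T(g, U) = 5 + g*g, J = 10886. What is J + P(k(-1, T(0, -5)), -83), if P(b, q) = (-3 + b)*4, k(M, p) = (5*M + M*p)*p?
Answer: 10674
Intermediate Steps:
T(g, U) = 5 + g**2
k(M, p) = p*(5*M + M*p)
P(b, q) = -12 + 4*b
J + P(k(-1, T(0, -5)), -83) = 10886 + (-12 + 4*(-(5 + 0**2)*(5 + (5 + 0**2)))) = 10886 + (-12 + 4*(-(5 + 0)*(5 + (5 + 0)))) = 10886 + (-12 + 4*(-1*5*(5 + 5))) = 10886 + (-12 + 4*(-1*5*10)) = 10886 + (-12 + 4*(-50)) = 10886 + (-12 - 200) = 10886 - 212 = 10674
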